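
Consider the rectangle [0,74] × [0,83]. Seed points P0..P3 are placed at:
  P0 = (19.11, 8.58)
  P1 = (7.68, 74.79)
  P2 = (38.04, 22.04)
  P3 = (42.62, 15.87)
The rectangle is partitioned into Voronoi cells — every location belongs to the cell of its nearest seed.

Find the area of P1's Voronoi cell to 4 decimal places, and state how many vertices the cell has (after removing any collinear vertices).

Area of P1's cell: 1936.0538 (5 vertices)

1. box [0,74]×[0,83]: [(0, 0) (74, 0) (74, 83) (0, 83)]
2. ⊥bis P1·P0 via (13.395,41.685): [(0, 39.3726) (74, 52.1474) (74, 83) (0, 83)]  |A|=2755.7607
3. ⊥bis P1·P2 via (22.86,48.415): [(0, 39.3726) (10.212, 41.1355) (74, 77.8484) (74, 83) (0, 83)]  |A|=1936.0538
4. ⊥bis P1·P3 via (25.15,45.33): [(0, 39.3726) (10.212, 41.1355) (74, 77.8484) (74, 83) (0, 83)]  |A|=1936.0538
5. canonical 5-gon: [(0, 39.3726) (10.212, 41.1355) (74, 77.8484) (74, 83) (0, 83)]
6. shoelace: 1936.0538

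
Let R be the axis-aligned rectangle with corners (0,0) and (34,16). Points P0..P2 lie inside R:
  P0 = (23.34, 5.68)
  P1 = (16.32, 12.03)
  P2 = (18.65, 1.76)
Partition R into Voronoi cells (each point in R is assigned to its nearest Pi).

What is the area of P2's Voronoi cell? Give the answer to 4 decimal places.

1. box [0,34]×[0,16]: [(0, 0) (34, 0) (34, 16) (0, 16)]
2. ⊥bis P2·P0 via (20.995,3.72): [(0, 0) (24.1043, 0) (10.7311, 16) (0, 16)]  |A|=278.683
3. ⊥bis P2·P1 via (17.485,6.895): [(0, 2.9281) (0, 0) (24.1043, 0) (18.2048, 7.0583)]  |A|=111.7202
4. canonical 4-gon: [(0, 2.9281) (0, 0) (24.1043, 0) (18.2048, 7.0583)]
5. shoelace: 111.7202

Area of P2's cell: 111.7202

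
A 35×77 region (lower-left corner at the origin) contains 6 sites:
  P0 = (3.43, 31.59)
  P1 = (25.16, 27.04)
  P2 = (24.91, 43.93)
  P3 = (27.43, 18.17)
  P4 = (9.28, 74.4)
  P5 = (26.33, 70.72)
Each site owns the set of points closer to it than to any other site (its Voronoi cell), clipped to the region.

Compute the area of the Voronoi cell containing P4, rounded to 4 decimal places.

1. box [0,35]×[0,77]: [(0, 0) (35, 0) (35, 77) (0, 77)]
2. ⊥bis P4·P0 via (6.355,52.995): [(0, 53.8634) (35, 49.0807) (35, 77) (0, 77)]  |A|=893.4789
3. ⊥bis P4·P1 via (17.22,50.72): [(0, 53.8634) (18.8945, 51.2815) (35, 56.6817) (35, 77) (0, 77)]  |A|=832.2695
4. ⊥bis P4·P2 via (17.095,59.165): [(0, 53.8634) (5.3378, 53.134) (35, 68.3496) (35, 77) (0, 77)]  |A|=607.6992
5. ⊥bis P4·P3 via (18.355,46.285): [(0, 53.8634) (5.3378, 53.134) (35, 68.3496) (35, 77) (0, 77)]  |A|=607.6992
6. ⊥bis P4·P5 via (17.805,72.56): [(0, 53.8634) (5.3378, 53.134) (14.6423, 57.9069) (18.7633, 77) (0, 77)]  |A|=364.6437
7. canonical 5-gon: [(0, 53.8634) (5.3378, 53.134) (14.6423, 57.9069) (18.7633, 77) (0, 77)]
8. shoelace: 364.6437

Area of P4's cell: 364.6437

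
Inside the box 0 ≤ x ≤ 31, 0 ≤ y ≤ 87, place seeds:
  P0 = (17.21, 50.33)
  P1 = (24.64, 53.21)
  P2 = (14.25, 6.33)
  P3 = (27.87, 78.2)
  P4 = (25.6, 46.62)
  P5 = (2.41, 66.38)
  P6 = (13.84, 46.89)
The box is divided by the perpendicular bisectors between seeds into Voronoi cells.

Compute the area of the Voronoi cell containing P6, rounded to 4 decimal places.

Area of P6's cell: 493.9544

1. box [0,31]×[0,87]: [(0, 0) (31, 0) (31, 87) (0, 87)]
2. ⊥bis P6·P0 via (15.525,48.61): [(0, 63.8191) (0, 0) (31, 0) (31, 33.4499)]  |A|=1507.6692
3. ⊥bis P6·P1 via (19.24,50.05): [(26.2056, 38.1467) (0, 63.8191) (0, 0) (31, 0) (31, 29.9538)]  |A|=1499.2884
4. ⊥bis P6·P2 via (14.045,26.61): [(26.2056, 38.1467) (0, 63.8191) (0, 26.468) (31, 26.7814) (31, 29.9538)]  |A|=673.9225
5. ⊥bis P6·P3 via (20.855,62.545): [(26.2056, 38.1467) (0, 63.8191) (0, 26.468) (31, 26.7814) (31, 29.9538)]  |A|=673.9225
6. ⊥bis P6·P4 via (19.72,46.755): [(19.6694, 44.55) (0, 63.8191) (0, 26.468) (19.2587, 26.6627)]  |A|=539.5386
7. ⊥bis P6·P5 via (8.125,56.635): [(19.6694, 44.55) (7.6298, 56.3446) (0, 51.8701) (0, 26.468) (19.2587, 26.6627)]  |A|=493.9544
8. canonical 5-gon: [(19.6694, 44.55) (7.6298, 56.3446) (0, 51.8701) (0, 26.468) (19.2587, 26.6627)]
9. shoelace: 493.9544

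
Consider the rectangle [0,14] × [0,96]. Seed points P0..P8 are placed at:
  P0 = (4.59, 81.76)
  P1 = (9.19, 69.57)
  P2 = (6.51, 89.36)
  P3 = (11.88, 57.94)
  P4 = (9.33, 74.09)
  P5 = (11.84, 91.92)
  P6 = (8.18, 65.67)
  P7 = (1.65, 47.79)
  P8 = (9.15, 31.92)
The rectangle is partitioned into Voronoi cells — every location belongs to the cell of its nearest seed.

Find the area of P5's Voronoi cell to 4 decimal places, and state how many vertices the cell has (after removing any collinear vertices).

Area of P5's cell: 55.3583 (4 vertices)

1. box [0,14]×[0,96]: [(0, 0) (14, 0) (14, 96) (0, 96)]
2. ⊥bis P5·P0 via (8.215,86.84): [(0, 92.7021) (14, 82.7119) (14, 96) (0, 96)]  |A|=116.102
3. ⊥bis P5·P1 via (10.515,80.745): [(0, 92.7021) (14, 82.7119) (14, 96) (0, 96)]  |A|=116.102
4. ⊥bis P5·P2 via (9.175,90.64): [(12.4525, 83.8162) (14, 82.7119) (14, 96) (6.6006, 96)]  |A|=55.3583
5. ⊥bis P5·P3 via (11.86,74.93): [(12.4525, 83.8162) (14, 82.7119) (14, 96) (6.6006, 96)]  |A|=55.3583
6. ⊥bis P5·P4 via (10.585,83.005): [(12.4525, 83.8162) (14, 82.7119) (14, 96) (6.6006, 96)]  |A|=55.3583
7. ⊥bis P5·P6 via (10.01,78.795): [(12.4525, 83.8162) (14, 82.7119) (14, 96) (6.6006, 96)]  |A|=55.3583
8. ⊥bis P5·P7 via (6.745,69.855): [(12.4525, 83.8162) (14, 82.7119) (14, 96) (6.6006, 96)]  |A|=55.3583
9. ⊥bis P5·P8 via (10.495,61.92): [(12.4525, 83.8162) (14, 82.7119) (14, 96) (6.6006, 96)]  |A|=55.3583
10. canonical 4-gon: [(12.4525, 83.8162) (14, 82.7119) (14, 96) (6.6006, 96)]
11. shoelace: 55.3583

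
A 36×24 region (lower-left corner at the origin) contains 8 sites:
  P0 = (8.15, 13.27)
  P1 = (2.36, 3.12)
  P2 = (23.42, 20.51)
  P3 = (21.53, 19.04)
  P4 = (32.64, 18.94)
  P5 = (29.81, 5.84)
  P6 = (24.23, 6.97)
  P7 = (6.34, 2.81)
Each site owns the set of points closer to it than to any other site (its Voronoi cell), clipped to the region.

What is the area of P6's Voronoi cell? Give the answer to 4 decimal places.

Area of P6's cell: 144.1877

1. box [0,36]×[0,24]: [(0, 0) (36, 0) (36, 24) (0, 24)]
2. ⊥bis P6·P0 via (16.19,10.12): [(12.2251, 0) (36, 0) (36, 24) (21.6281, 24)]  |A|=457.7624
3. ⊥bis P6·P1 via (13.295,5.045): [(13.5761, 3.4483) (14.1831, 0) (36, 0) (36, 24) (21.6281, 24)]  |A|=454.3864
4. ⊥bis P6·P2 via (23.825,13.74): [(17.4591, 13.3592) (13.5761, 3.4483) (14.1831, 0) (36, 0) (36, 14.4683)]  |A|=289.5589
5. ⊥bis P6·P3 via (22.88,13.005): [(27.0202, 13.9311) (16.7863, 11.6419) (13.5761, 3.4483) (14.1831, 0) (36, 0) (36, 14.4683)]  |A|=281.5416
6. ⊥bis P6·P4 via (28.435,12.955): [(27.0436, 13.9325) (27.0202, 13.9311) (16.7863, 11.6419) (13.5761, 3.4483) (14.1831, 0) (36, 0) (36, 7.6399)]  |A|=250.9627
7. ⊥bis P6·P5 via (27.02,6.405): [(28.3575, 13.0095) (27.0436, 13.9325) (27.0202, 13.9311) (16.7863, 11.6419) (13.5761, 3.4483) (14.1831, 0) (25.7229, 0)]  |A|=154.9189
8. ⊥bis P6·P7 via (15.285,4.89): [(28.3575, 13.0095) (27.0436, 13.9325) (27.0202, 13.9311) (16.7863, 11.6419) (14.8589, 6.7225) (16.4221, 0) (25.7229, 0)]  |A|=144.1877
9. canonical 7-gon: [(28.3575, 13.0095) (27.0436, 13.9325) (27.0202, 13.9311) (16.7863, 11.6419) (14.8589, 6.7225) (16.4221, 0) (25.7229, 0)]
10. shoelace: 144.1877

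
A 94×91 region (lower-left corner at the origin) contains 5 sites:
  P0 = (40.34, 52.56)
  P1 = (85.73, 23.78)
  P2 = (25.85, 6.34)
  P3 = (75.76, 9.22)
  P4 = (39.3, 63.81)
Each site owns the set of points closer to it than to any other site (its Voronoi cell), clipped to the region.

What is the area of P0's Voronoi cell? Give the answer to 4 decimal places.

1. box [0,94]×[0,91]: [(0, 0) (94, 0) (94, 91) (0, 91)]
2. ⊥bis P0·P1 via (63.035,38.17): [(0, 0) (38.8329, 0) (94, 87.006) (94, 91) (0, 91)]  |A|=6154.0651
3. ⊥bis P0·P2 via (33.095,29.45): [(0, 39.8253) (53.4582, 23.0661) (94, 87.006) (94, 91) (0, 91)]  |A|=4641.7078
4. ⊥bis P0·P3 via (58.05,30.89): [(0, 39.8253) (49.8578, 24.1949) (58.8159, 31.516) (94, 87.006) (94, 91) (0, 91)]  |A|=4623.4725
5. ⊥bis P0·P4 via (39.82,58.185): [(0, 54.5039) (0, 39.8253) (49.8578, 24.1949) (58.8159, 31.516) (77.9614, 61.711)]  |A|=1792.2141
6. canonical 5-gon: [(0, 54.5039) (0, 39.8253) (49.8578, 24.1949) (58.8159, 31.516) (77.9614, 61.711)]
7. shoelace: 1792.2141

Area of P0's cell: 1792.2141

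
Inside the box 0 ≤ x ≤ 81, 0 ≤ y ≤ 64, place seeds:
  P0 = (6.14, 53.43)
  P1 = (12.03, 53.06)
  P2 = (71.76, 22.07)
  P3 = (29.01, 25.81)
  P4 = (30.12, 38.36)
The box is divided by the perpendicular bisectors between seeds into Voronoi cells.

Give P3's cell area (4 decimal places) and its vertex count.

1. box [0,81]×[0,64]: [(0, 0) (81, 0) (81, 64) (0, 64)]
2. ⊥bis P3·P0 via (17.575,39.62): [(0, 25.0675) (0, 0) (81, 0) (81, 64) (47.0186, 64)]  |A|=4268.7236
3. ⊥bis P3·P1 via (20.52,39.435): [(7.7163, 31.4568) (0, 25.0675) (0, 0) (81, 0) (81, 64) (59.9426, 64)]  |A|=4058.4291
4. ⊥bis P3·P2 via (50.385,23.94): [(53.5407, 60.0108) (7.7163, 31.4568) (0, 25.0675) (0, 0) (48.2906, 0)]  |A|=2156.2708
5. ⊥bis P3·P4 via (29.565,32.085): [(50.9322, 30.1951) (11.3149, 33.6991) (7.7163, 31.4568) (0, 25.0675) (0, 0) (48.2906, 0)]  |A|=1561.0927
6. canonical 6-gon: [(50.9322, 30.1951) (11.3149, 33.6991) (7.7163, 31.4568) (0, 25.0675) (0, 0) (48.2906, 0)]
7. shoelace: 1561.0927

Area of P3's cell: 1561.0927 (6 vertices)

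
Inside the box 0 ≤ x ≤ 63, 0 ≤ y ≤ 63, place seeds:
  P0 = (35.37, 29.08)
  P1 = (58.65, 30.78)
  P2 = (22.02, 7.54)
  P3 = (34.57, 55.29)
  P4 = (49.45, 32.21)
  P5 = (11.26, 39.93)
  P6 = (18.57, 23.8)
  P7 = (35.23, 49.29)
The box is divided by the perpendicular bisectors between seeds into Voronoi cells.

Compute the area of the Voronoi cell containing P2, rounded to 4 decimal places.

Area of P2's cell: 666.1044

1. box [0,63]×[0,63]: [(0, 0) (63, 0) (63, 63) (0, 63)]
2. ⊥bis P2·P0 via (28.695,18.31): [(0, 36.0945) (0, 0) (58.2379, 0)]  |A|=1051.0337
3. ⊥bis P2·P1 via (40.335,19.16): [(48.767, 5.8699) (0, 36.0945) (0, 0) (52.4911, 0)]  |A|=1034.1674
4. ⊥bis P2·P3 via (28.295,31.415): [(48.767, 5.8699) (0, 36.0945) (0, 0) (52.4911, 0)]  |A|=1034.1674
5. ⊥bis P2·P4 via (35.735,19.875): [(49.8111, 4.2241) (47.7818, 6.4804) (0, 36.0945) (0, 0) (52.4911, 0)]  |A|=1033.6754
6. ⊥bis P2·P5 via (16.64,23.735): [(49.8111, 4.2241) (47.7818, 6.4804) (18.7896, 24.4491) (0, 18.2072) (0, 0) (52.4911, 0)]  |A|=865.6271
7. ⊥bis P2·P6 via (20.295,15.67): [(49.8111, 4.2241) (47.7818, 6.4804) (29.726, 17.671) (0, 11.3639) (0, 0) (52.4911, 0)]  |A|=666.1044
8. ⊥bis P2·P7 via (28.625,28.415): [(49.8111, 4.2241) (47.7818, 6.4804) (29.726, 17.671) (0, 11.3639) (0, 0) (52.4911, 0)]  |A|=666.1044
9. canonical 6-gon: [(49.8111, 4.2241) (47.7818, 6.4804) (29.726, 17.671) (0, 11.3639) (0, 0) (52.4911, 0)]
10. shoelace: 666.1044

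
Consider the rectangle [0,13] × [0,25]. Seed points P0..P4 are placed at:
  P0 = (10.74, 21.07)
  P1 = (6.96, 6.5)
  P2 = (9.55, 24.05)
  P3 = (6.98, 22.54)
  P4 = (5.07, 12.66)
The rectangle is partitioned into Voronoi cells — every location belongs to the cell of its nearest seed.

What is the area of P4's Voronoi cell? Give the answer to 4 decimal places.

Area of P4's cell: 92.8536

1. box [0,13]×[0,25]: [(0, 0) (13, 0) (13, 25) (0, 25)]
2. ⊥bis P4·P0 via (7.905,16.865): [(0, 22.1945) (0, 0) (13, 0) (13, 13.43)]  |A|=231.5592
3. ⊥bis P4·P1 via (6.015,9.58): [(0, 22.1945) (0, 7.7345) (13, 11.7231) (13, 13.43)]  |A|=105.0847
4. ⊥bis P4·P2 via (7.31,18.355): [(3.4333, 19.8798) (0, 21.2302) (0, 7.7345) (13, 11.7231) (13, 13.43)]  |A|=103.4294
5. ⊥bis P4·P3 via (6.025,17.6): [(7.1323, 17.3859) (0, 18.7648) (0, 7.7345) (13, 11.7231) (13, 13.43)]  |A|=92.8536
6. canonical 5-gon: [(7.1323, 17.3859) (0, 18.7648) (0, 7.7345) (13, 11.7231) (13, 13.43)]
7. shoelace: 92.8536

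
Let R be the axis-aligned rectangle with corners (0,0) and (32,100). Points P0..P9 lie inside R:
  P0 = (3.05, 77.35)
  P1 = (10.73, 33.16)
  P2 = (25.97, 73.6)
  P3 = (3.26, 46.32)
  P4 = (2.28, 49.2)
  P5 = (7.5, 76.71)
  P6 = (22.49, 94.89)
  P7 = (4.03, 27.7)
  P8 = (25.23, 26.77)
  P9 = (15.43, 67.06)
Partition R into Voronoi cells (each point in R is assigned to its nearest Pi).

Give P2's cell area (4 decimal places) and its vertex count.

Area of P2's cell: 297.7882 (4 vertices)

1. box [0,32]×[0,100]: [(0, 0) (32, 0) (32, 100) (0, 100)]
2. ⊥bis P2·P0 via (14.51,75.475): [(2.1613, 0) (32, 0) (32, 100) (18.5226, 100)]  |A|=2165.803
3. ⊥bis P2·P1 via (18.35,53.38): [(11.3279, 56.0263) (32, 48.2359) (32, 100) (18.5226, 100)]  |A|=831.3604
4. ⊥bis P2·P3 via (14.615,59.96): [(12.2884, 61.8968) (25.9675, 50.5093) (32, 48.2359) (32, 100) (18.5226, 100)]  |A|=785.7401
5. ⊥bis P2·P4 via (14.125,61.4): [(12.47, 63.0068) (21.581, 54.161) (25.9675, 50.5093) (32, 48.2359) (32, 100) (18.5226, 100)]  |A|=779.8804
6. ⊥bis P2·P5 via (16.735,75.155): [(14.3776, 61.1547) (21.581, 54.161) (25.9675, 50.5093) (32, 48.2359) (32, 100) (20.9184, 100)]  |A|=692.4585
7. ⊥bis P2·P6 via (24.23,84.245): [(18.0968, 83.2425) (14.3776, 61.1547) (21.581, 54.161) (25.9675, 50.5093) (32, 48.2359) (32, 85.5151)]  |A|=498.9151
8. ⊥bis P2·P7 via (15,50.65): [(18.0968, 83.2425) (14.3776, 61.1547) (21.581, 54.161) (25.9675, 50.5093) (32, 48.2359) (32, 85.5151)]  |A|=498.9151
9. ⊥bis P2·P8 via (25.6,50.185): [(18.0968, 83.2425) (14.3776, 61.1547) (21.581, 54.161) (25.9675, 50.5093) (26.8818, 50.1647) (32, 50.0839) (32, 85.5151)]  |A|=494.1861
10. ⊥bis P2·P9 via (20.7,70.33): [(18.0968, 83.2425) (16.9423, 76.386) (32, 52.1187) (32, 85.5151)]  |A|=297.7882
11. canonical 4-gon: [(18.0968, 83.2425) (16.9423, 76.386) (32, 52.1187) (32, 85.5151)]
12. shoelace: 297.7882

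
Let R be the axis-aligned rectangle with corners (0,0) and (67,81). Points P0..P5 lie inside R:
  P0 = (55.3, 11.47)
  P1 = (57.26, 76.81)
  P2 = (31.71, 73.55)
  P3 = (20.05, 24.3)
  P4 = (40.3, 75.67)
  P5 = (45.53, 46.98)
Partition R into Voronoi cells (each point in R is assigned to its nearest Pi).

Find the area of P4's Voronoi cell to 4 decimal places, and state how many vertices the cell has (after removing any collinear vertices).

Area of P4's cell: 238.2263 (4 vertices)

1. box [0,67]×[0,81]: [(0, 0) (67, 0) (67, 81) (0, 81)]
2. ⊥bis P4·P0 via (47.8,43.57): [(0, 32.4018) (67, 48.056) (67, 81) (0, 81)]  |A|=2731.6651
3. ⊥bis P4·P1 via (48.78,76.24): [(0, 32.4018) (50.9269, 44.3006) (48.46, 81) (0, 81)]  |A|=2126.7056
4. ⊥bis P4·P2 via (36.005,74.61): [(43.891, 42.6567) (50.9269, 44.3006) (48.46, 81) (34.428, 81)]  |A|=400.1516
5. ⊥bis P4·P3 via (30.175,49.985): [(43.3657, 44.7852) (46.9515, 43.3717) (50.9269, 44.3006) (48.46, 81) (34.428, 81)]  |A|=396.7067
6. ⊥bis P4·P5 via (42.915,61.325): [(39.4401, 60.6915) (49.6994, 62.5618) (48.46, 81) (34.428, 81)]  |A|=238.2263
7. canonical 4-gon: [(39.4401, 60.6915) (49.6994, 62.5618) (48.46, 81) (34.428, 81)]
8. shoelace: 238.2263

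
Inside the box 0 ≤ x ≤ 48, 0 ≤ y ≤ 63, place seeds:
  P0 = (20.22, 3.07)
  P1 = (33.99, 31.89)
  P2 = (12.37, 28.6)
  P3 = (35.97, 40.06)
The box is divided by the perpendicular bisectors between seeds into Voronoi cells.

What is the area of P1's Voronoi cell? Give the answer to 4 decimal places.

1. box [0,48]×[0,63]: [(0, 0) (48, 0) (48, 63) (0, 63)]
2. ⊥bis P1·P0 via (27.105,17.48): [(0, 30.4306) (48, 7.4965) (48, 63) (0, 63)]  |A|=2113.7497
3. ⊥bis P1·P2 via (23.18,30.245): [(24.9671, 18.5015) (48, 7.4965) (48, 63) (18.1955, 63)]  |A|=1302.3313
4. ⊥bis P1·P3 via (34.98,35.975): [(21.8228, 39.1636) (24.9671, 18.5015) (48, 7.4965) (48, 32.8196)]  |A|=552.0975
5. canonical 4-gon: [(21.8228, 39.1636) (24.9671, 18.5015) (48, 7.4965) (48, 32.8196)]
6. shoelace: 552.0975

Area of P1's cell: 552.0975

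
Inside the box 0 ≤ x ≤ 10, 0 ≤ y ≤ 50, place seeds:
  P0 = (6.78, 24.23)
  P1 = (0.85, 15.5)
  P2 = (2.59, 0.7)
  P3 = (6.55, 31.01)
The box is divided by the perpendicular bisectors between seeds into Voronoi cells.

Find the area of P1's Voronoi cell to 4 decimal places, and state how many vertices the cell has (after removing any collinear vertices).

Area of P1's cell: 105.7445 (4 vertices)

1. box [0,10]×[0,50]: [(0, 0) (10, 0) (10, 50) (0, 50)]
2. ⊥bis P1·P0 via (3.815,19.865): [(0, 22.4564) (0, 0) (10, 0) (10, 15.6637)]  |A|=190.6007
3. ⊥bis P1·P2 via (1.72,8.1): [(0, 22.4564) (0, 7.8978) (10, 9.0735) (10, 15.6637)]  |A|=105.7445
4. ⊥bis P1·P3 via (3.7,23.255): [(0, 22.4564) (0, 7.8978) (10, 9.0735) (10, 15.6637)]  |A|=105.7445
5. canonical 4-gon: [(0, 22.4564) (0, 7.8978) (10, 9.0735) (10, 15.6637)]
6. shoelace: 105.7445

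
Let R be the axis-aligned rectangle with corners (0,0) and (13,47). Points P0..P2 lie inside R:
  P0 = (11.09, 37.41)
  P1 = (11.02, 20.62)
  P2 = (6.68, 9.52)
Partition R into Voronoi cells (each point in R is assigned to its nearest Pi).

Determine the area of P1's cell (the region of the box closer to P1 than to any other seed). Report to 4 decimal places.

Area of P1's cell: 169.5871

1. box [0,13]×[0,47]: [(0, 0) (13, 0) (13, 47) (0, 47)]
2. ⊥bis P1·P0 via (11.055,29.015): [(0, 29.0611) (0, 0) (13, 0) (13, 29.0069)]  |A|=377.4419
3. ⊥bis P1·P2 via (8.85,15.07): [(0, 29.0611) (0, 18.5303) (13, 13.4474) (13, 29.0069)]  |A|=169.5871
4. canonical 4-gon: [(0, 29.0611) (0, 18.5303) (13, 13.4474) (13, 29.0069)]
5. shoelace: 169.5871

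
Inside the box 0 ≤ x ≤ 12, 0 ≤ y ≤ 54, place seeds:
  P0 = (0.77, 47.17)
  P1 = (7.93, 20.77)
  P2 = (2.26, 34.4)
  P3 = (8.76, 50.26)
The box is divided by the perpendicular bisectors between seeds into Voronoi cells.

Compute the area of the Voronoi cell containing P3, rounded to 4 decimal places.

Area of P3's cell: 89.8574

1. box [0,12]×[0,54]: [(0, 0) (12, 0) (12, 54) (0, 54)]
2. ⊥bis P3·P0 via (4.765,48.715): [(12, 30.007) (12, 54) (2.7211, 54)]  |A|=111.3141
3. ⊥bis P3·P1 via (8.345,35.515): [(9.8867, 35.4716) (12, 35.4121) (12, 54) (2.7211, 54)]  |A|=105.6026
4. ⊥bis P3·P2 via (5.51,42.33): [(7.5591, 41.4902) (12, 39.6702) (12, 54) (2.7211, 54)]  |A|=89.8574
5. canonical 4-gon: [(7.5591, 41.4902) (12, 39.6702) (12, 54) (2.7211, 54)]
6. shoelace: 89.8574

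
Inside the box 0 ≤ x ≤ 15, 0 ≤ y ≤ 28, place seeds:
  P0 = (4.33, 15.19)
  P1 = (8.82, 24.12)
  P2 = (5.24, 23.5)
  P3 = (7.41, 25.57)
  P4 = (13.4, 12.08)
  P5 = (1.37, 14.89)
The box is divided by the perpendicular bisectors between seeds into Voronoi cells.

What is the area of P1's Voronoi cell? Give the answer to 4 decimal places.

Area of P1's cell: 63.5645

1. box [0,15]×[0,28]: [(0, 0) (15, 0) (15, 28) (0, 28)]
2. ⊥bis P1·P0 via (6.575,19.655): [(0, 22.9609) (15, 15.4189) (15, 28) (0, 28)]  |A|=132.1513
3. ⊥bis P1·P2 via (7.03,23.81): [(7.8616, 19.0081) (15, 15.4189) (15, 28) (6.3044, 28)]  |A|=83.9995
4. ⊥bis P1·P3 via (8.115,24.845): [(7.033, 23.7928) (7.8616, 19.0081) (15, 15.4189) (15, 28) (11.3595, 28)]  |A|=73.3656
5. ⊥bis P1·P4 via (11.11,18.1): [(7.033, 23.7928) (7.8616, 19.0081) (10.2889, 17.7877) (15, 19.5798) (15, 28) (11.3595, 28)]  |A|=63.5645
6. ⊥bis P1·P5 via (5.095,19.505): [(7.033, 23.7928) (7.8616, 19.0081) (10.2889, 17.7877) (15, 19.5798) (15, 28) (11.3595, 28)]  |A|=63.5645
7. canonical 6-gon: [(7.033, 23.7928) (7.8616, 19.0081) (10.2889, 17.7877) (15, 19.5798) (15, 28) (11.3595, 28)]
8. shoelace: 63.5645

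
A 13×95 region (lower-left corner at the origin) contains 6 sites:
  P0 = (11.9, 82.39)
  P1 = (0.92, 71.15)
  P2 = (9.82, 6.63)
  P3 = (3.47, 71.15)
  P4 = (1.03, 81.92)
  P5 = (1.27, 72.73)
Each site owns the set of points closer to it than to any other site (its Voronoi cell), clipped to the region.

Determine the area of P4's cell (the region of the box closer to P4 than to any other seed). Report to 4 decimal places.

Area of P4's cell: 110.8145

1. box [0,13]×[0,95]: [(0, 0) (13, 0) (13, 95) (0, 95)]
2. ⊥bis P4·P0 via (6.465,82.155): [(0, 0) (10.0172, 0) (5.9096, 95) (0, 95)]  |A|=756.5251
3. ⊥bis P4·P1 via (0.975,76.535): [(0, 76.545) (6.7105, 76.4764) (5.9096, 95) (0, 95)]  |A|=116.6551
4. ⊥bis P4·P2 via (5.425,44.275): [(0, 76.545) (6.7105, 76.4764) (5.9096, 95) (0, 95)]  |A|=116.6551
5. ⊥bis P4·P3 via (2.25,76.535): [(0, 76.545) (2.195, 76.5225) (6.6648, 77.5352) (5.9096, 95) (0, 95)]  |A|=114.2657
6. ⊥bis P4·P5 via (1.15,77.325): [(0, 77.295) (6.3347, 77.4604) (6.6648, 77.5352) (5.9096, 95) (0, 95)]  |A|=110.8145
7. canonical 5-gon: [(0, 77.295) (6.3347, 77.4604) (6.6648, 77.5352) (5.9096, 95) (0, 95)]
8. shoelace: 110.8145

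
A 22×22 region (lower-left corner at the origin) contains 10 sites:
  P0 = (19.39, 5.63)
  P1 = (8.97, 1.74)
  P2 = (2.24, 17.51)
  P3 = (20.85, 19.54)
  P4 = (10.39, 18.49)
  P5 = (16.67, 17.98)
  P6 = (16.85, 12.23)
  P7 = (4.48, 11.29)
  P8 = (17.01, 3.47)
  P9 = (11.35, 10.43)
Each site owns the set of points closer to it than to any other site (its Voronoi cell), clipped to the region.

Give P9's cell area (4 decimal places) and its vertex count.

Area of P9's cell: 52.6973 (6 vertices)

1. box [0,22]×[0,22]: [(0, 0) (22, 0) (22, 22) (0, 22)]
2. ⊥bis P9·P0 via (15.37,8.03): [(0, 0) (10.576, 0) (22, 19.1353) (22, 22) (0, 22)]  |A|=374.6992
3. ⊥bis P9·P1 via (10.16,6.085): [(0, 8.8676) (13.6398, 5.132) (22, 19.1353) (22, 22) (0, 22)]  |A|=287.0852
4. ⊥bis P9·P2 via (6.795,13.97): [(2.333, 8.2286) (13.6398, 5.132) (22, 19.1353) (22, 22) (13.0357, 22)]  |A|=182.0069
5. ⊥bis P9·P3 via (16.1,14.985): [(11.3961, 19.8903) (2.333, 8.2286) (13.6398, 5.132) (18.2091, 12.7856)]  |A|=122.2651
6. ⊥bis P9·P4 via (10.87,14.46): [(16.0157, 15.0729) (6.799, 13.9751) (2.333, 8.2286) (13.6398, 5.132) (18.2091, 12.7856)]  |A|=97.529
7. ⊥bis P9·P5 via (14.01,14.205): [(13.2464, 14.743) (6.799, 13.9751) (2.333, 8.2286) (13.6398, 5.132) (17.5622, 11.702)]  |A|=90.6782
8. ⊥bis P9·P6 via (14.1,11.33): [(12.9929, 14.7128) (6.799, 13.9751) (2.333, 8.2286) (13.6398, 5.132) (15.2473, 7.8244)]  |A|=77.8836
9. ⊥bis P9·P7 via (7.915,10.86): [(12.9929, 14.7128) (8.3278, 14.1572) (7.4115, 6.8378) (13.6398, 5.132) (15.2473, 7.8244)]  |A|=54.6746
10. ⊥bis P9·P8 via (14.18,6.95): [(12.9929, 14.7128) (8.3278, 14.1572) (7.4115, 6.8378) (12.3715, 5.4793) (15.2397, 7.8118) (15.2473, 7.8244)]  |A|=52.6973
11. canonical 6-gon: [(12.9929, 14.7128) (8.3278, 14.1572) (7.4115, 6.8378) (12.3715, 5.4793) (15.2397, 7.8118) (15.2473, 7.8244)]
12. shoelace: 52.6973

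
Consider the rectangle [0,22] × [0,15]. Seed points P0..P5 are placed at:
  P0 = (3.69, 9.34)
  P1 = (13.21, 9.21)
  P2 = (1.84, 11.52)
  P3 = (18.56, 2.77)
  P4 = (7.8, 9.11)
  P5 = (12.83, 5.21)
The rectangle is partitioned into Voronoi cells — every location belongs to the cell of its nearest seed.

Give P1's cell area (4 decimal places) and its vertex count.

Area of P1's cell: 81.3666 (5 vertices)

1. box [0,22]×[0,15]: [(0, 0) (22, 0) (22, 15) (0, 15)]
2. ⊥bis P1·P0 via (8.45,9.275): [(8.3233, 0) (22, 0) (22, 15) (8.5282, 15)]  |A|=203.6136
3. ⊥bis P1·P2 via (7.525,10.365): [(8.3233, 0) (22, 0) (22, 15) (8.5282, 15)]  |A|=203.6136
4. ⊥bis P1·P3 via (15.885,5.99): [(8.3233, 0) (8.6746, 0) (22, 11.07) (22, 15) (8.5282, 15)]  |A|=129.8575
5. ⊥bis P1·P4 via (10.505,9.16): [(10.6441, 1.6361) (22, 11.07) (22, 15) (10.3971, 15)]  |A|=99.8445
6. ⊥bis P1·P5 via (13.02,7.21): [(10.5367, 7.4459) (16.9089, 6.8406) (22, 11.07) (22, 15) (10.3971, 15)]  |A|=81.3666
7. canonical 5-gon: [(10.5367, 7.4459) (16.9089, 6.8406) (22, 11.07) (22, 15) (10.3971, 15)]
8. shoelace: 81.3666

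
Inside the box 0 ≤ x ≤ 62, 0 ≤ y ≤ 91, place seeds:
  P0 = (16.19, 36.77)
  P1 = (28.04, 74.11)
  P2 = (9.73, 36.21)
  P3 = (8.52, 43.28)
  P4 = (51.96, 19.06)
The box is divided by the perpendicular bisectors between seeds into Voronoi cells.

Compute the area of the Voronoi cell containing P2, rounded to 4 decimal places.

Area of P2's cell: 566.2880

1. box [0,62]×[0,91]: [(0, 0) (62, 0) (62, 91) (0, 91)]
2. ⊥bis P2·P0 via (12.96,36.49): [(0, 0) (16.1232, 0) (8.2347, 91) (0, 91)]  |A|=1108.2842
3. ⊥bis P2·P1 via (18.885,55.16): [(0, 64.2836) (0, 0) (16.1232, 0) (11.0118, 58.9636)]  |A|=829.2816
4. ⊥bis P2·P3 via (9.125,39.745): [(0, 38.1833) (0, 0) (16.1232, 0) (12.6259, 40.3442)]  |A|=566.288
5. ⊥bis P2·P4 via (30.845,27.635): [(0, 38.1833) (0, 0) (16.1232, 0) (12.6259, 40.3442)]  |A|=566.288
6. canonical 4-gon: [(0, 38.1833) (0, 0) (16.1232, 0) (12.6259, 40.3442)]
7. shoelace: 566.288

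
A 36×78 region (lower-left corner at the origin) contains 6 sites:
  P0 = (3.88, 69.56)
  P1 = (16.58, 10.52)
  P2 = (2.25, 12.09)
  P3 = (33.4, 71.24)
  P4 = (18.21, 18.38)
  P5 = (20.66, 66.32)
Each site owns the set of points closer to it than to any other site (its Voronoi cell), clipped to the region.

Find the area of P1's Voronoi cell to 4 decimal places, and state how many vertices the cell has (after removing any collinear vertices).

Area of P1's cell: 360.6315 (4 vertices)

1. box [0,36]×[0,78]: [(0, 0) (36, 0) (36, 78) (0, 78)]
2. ⊥bis P1·P0 via (10.23,40.04): [(0, 37.8394) (0, 0) (36, 0) (36, 45.5833)]  |A|=1501.6101
3. ⊥bis P1·P2 via (9.415,11.305): [(12.6195, 40.554) (8.1764, 0) (36, 0) (36, 45.5833)]  |A|=1097.0588
4. ⊥bis P1·P3 via (24.99,40.88): [(20.2452, 42.1944) (12.6195, 40.554) (8.1764, 0) (36, 0) (36, 37.8301)]  |A|=1035.9836
5. ⊥bis P1·P4 via (17.395,14.45): [(9.9292, 15.9983) (8.1764, 0) (36, 0) (36, 10.5917)]  |A|=360.6315
6. ⊥bis P1·P5 via (18.62,38.42): [(9.9292, 15.9983) (8.1764, 0) (36, 0) (36, 10.5917)]  |A|=360.6315
7. canonical 4-gon: [(9.9292, 15.9983) (8.1764, 0) (36, 0) (36, 10.5917)]
8. shoelace: 360.6315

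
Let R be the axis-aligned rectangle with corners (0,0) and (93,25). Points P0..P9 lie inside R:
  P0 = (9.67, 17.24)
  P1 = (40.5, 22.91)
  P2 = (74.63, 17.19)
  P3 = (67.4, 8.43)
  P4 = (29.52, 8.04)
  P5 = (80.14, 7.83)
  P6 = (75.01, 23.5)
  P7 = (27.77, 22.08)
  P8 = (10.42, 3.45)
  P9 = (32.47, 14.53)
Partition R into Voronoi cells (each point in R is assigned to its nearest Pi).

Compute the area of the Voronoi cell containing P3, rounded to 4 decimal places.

Area of P3's cell: 401.7213

1. box [0,93]×[0,25]: [(0, 0) (93, 0) (93, 25) (0, 25)]
2. ⊥bis P3·P0 via (38.535,12.835): [(36.5763, 0) (93, 0) (93, 25) (40.3915, 25)]  |A|=1362.9031
3. ⊥bis P3·P1 via (53.95,15.67): [(45.515, 0) (93, 0) (93, 25) (58.9722, 25)]  |A|=1018.9095
4. ⊥bis P3·P2 via (71.015,12.81): [(58.1334, 23.4417) (45.515, 0) (86.5358, 0)]  |A|=480.7992
5. ⊥bis P3·P4 via (48.46,8.235): [(58.1334, 23.4417) (48.4879, 5.5229) (48.5448, 0) (86.5358, 0)]  |A|=472.4325
6. ⊥bis P3·P5 via (73.77,8.13): [(73.8791, 10.4462) (58.1334, 23.4417) (48.4879, 5.5229) (48.5448, 0) (73.3871, 0)]  |A|=403.7558
7. ⊥bis P3·P6 via (71.205,15.965): [(73.8791, 10.4462) (60.8674, 21.1853) (57.7627, 22.753) (48.4879, 5.5229) (48.5448, 0) (73.3871, 0)]  |A|=402.3961
8. ⊥bis P3·P7 via (47.585,15.255): [(73.8791, 10.4462) (60.8674, 21.1853) (57.7627, 22.753) (48.4879, 5.5229) (48.5448, 0) (73.3871, 0)]  |A|=402.3961
9. ⊥bis P3·P8 via (38.91,5.94): [(73.8791, 10.4462) (60.8674, 21.1853) (57.7627, 22.753) (48.4879, 5.5229) (48.5448, 0) (73.3871, 0)]  |A|=402.3961
10. ⊥bis P3·P9 via (49.935,11.48): [(73.8791, 10.4462) (60.8674, 21.1853) (57.7627, 22.753) (49.09, 6.6414) (48.5106, 3.3234) (48.5448, 0) (73.3871, 0)]  |A|=401.7213
11. canonical 7-gon: [(73.8791, 10.4462) (60.8674, 21.1853) (57.7627, 22.753) (49.09, 6.6414) (48.5106, 3.3234) (48.5448, 0) (73.3871, 0)]
12. shoelace: 401.7213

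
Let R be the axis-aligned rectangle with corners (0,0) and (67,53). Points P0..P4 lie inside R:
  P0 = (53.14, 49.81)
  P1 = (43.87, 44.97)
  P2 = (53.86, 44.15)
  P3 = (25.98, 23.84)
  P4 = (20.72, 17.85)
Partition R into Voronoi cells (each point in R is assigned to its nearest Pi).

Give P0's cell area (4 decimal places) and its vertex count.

1. box [0,67]×[0,53]: [(0, 0) (67, 0) (67, 53) (0, 53)]
2. ⊥bis P0·P1 via (48.505,47.39): [(67, 11.9667) (67, 53) (45.5759, 53)]  |A|=439.5497
3. ⊥bis P0·P2 via (53.5,46.98): [(49.0168, 46.4097) (67, 48.6973) (67, 53) (45.5759, 53)]  |A|=109.2834
4. ⊥bis P0·P3 via (39.56,36.825): [(49.0168, 46.4097) (67, 48.6973) (67, 53) (45.5759, 53)]  |A|=109.2834
5. ⊥bis P0·P4 via (36.93,33.83): [(49.0168, 46.4097) (67, 48.6973) (67, 53) (45.5759, 53)]  |A|=109.2834
6. canonical 4-gon: [(49.0168, 46.4097) (67, 48.6973) (67, 53) (45.5759, 53)]
7. shoelace: 109.2834

Area of P0's cell: 109.2834 (4 vertices)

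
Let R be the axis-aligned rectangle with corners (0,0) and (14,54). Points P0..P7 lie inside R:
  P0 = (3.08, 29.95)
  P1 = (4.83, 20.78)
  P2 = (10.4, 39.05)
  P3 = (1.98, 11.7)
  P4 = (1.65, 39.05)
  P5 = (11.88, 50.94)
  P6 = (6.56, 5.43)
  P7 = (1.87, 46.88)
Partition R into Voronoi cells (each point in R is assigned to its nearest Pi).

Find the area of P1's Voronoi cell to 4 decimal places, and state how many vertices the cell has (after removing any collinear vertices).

1. box [0,14]×[0,54]: [(0, 0) (14, 0) (14, 54) (0, 54)]
2. ⊥bis P1·P0 via (3.955,25.365): [(0, 24.6102) (0, 0) (14, 0) (14, 27.282)]  |A|=363.2455
3. ⊥bis P1·P2 via (7.615,29.915): [(0, 24.6102) (0, 0) (14, 0) (14, 27.282)]  |A|=363.2455
4. ⊥bis P1·P3 via (3.405,16.24): [(0, 24.6102) (0, 17.3087) (14, 12.9145) (14, 27.282)]  |A|=151.6829
5. ⊥bis P1·P4 via (3.24,29.915): [(0, 24.6102) (0, 17.3087) (14, 12.9145) (14, 27.282)]  |A|=151.6829
6. ⊥bis P1·P5 via (8.355,35.86): [(0, 24.6102) (0, 17.3087) (14, 12.9145) (14, 27.282)]  |A|=151.6829
7. ⊥bis P1·P6 via (5.695,13.105): [(0, 24.6102) (0, 17.3087) (11.3592, 13.7434) (14, 14.041) (14, 27.282)]  |A|=150.1954
8. ⊥bis P1·P7 via (3.35,33.83): [(0, 24.6102) (0, 17.3087) (11.3592, 13.7434) (14, 14.041) (14, 27.282)]  |A|=150.1954
9. canonical 5-gon: [(0, 24.6102) (0, 17.3087) (11.3592, 13.7434) (14, 14.041) (14, 27.282)]
10. shoelace: 150.1954

Area of P1's cell: 150.1954 (5 vertices)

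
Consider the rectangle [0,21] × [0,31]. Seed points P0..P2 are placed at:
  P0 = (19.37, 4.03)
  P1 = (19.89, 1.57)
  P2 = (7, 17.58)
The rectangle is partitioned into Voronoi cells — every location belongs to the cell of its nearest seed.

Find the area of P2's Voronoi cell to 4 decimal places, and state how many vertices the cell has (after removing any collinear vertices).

1. box [0,21]×[0,31]: [(0, 0) (21, 0) (21, 31) (0, 31)]
2. ⊥bis P2·P0 via (13.185,10.805): [(0, 0) (1.3493, 0) (21, 17.9394) (21, 31) (0, 31)]  |A|=474.7387
3. ⊥bis P2·P1 via (13.445,9.575): [(0, 0) (1.3493, 0) (21, 17.9394) (21, 31) (0, 31)]  |A|=474.7387
4. canonical 5-gon: [(0, 0) (1.3493, 0) (21, 17.9394) (21, 31) (0, 31)]
5. shoelace: 474.7387

Area of P2's cell: 474.7387 (5 vertices)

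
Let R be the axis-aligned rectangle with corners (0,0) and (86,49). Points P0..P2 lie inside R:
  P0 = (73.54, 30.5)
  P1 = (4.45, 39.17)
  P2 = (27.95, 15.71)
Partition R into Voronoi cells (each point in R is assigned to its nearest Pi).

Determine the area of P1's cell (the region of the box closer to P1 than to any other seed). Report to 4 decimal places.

1. box [0,86]×[0,49]: [(0, 0) (86, 0) (86, 49) (0, 49)]
2. ⊥bis P1·P0 via (38.995,34.835): [(0, 0) (34.6236, 0) (40.7725, 49) (0, 49)]  |A|=1847.2057
3. ⊥bis P1·P2 via (16.2,27.44): [(0, 11.2124) (37.7233, 49) (0, 49)]  |A|=712.7369
4. canonical 3-gon: [(0, 11.2124) (37.7233, 49) (0, 49)]
5. shoelace: 712.7369

Area of P1's cell: 712.7369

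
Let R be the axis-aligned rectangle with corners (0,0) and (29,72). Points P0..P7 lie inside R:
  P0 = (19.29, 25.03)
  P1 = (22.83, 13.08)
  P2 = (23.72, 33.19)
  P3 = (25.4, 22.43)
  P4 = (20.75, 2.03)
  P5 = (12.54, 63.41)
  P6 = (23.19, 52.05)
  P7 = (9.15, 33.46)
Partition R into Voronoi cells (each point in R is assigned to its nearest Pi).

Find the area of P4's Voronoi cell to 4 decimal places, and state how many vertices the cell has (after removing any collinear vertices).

Area of P4's cell: 258.8898 (4 vertices)

1. box [0,29]×[0,72]: [(0, 0) (29, 0) (29, 72) (0, 72)]
2. ⊥bis P4·P0 via (20.02,13.53): [(0, 12.2592) (0, 0) (29, 0) (29, 14.1)]  |A|=382.2084
3. ⊥bis P4·P1 via (21.79,7.555): [(0, 11.6566) (0, 0) (29, 0) (29, 6.1978)]  |A|=258.8898
4. ⊥bis P4·P2 via (22.235,17.61): [(0, 11.6566) (0, 0) (29, 0) (29, 6.1978)]  |A|=258.8898
5. ⊥bis P4·P3 via (23.075,12.23): [(0, 11.6566) (0, 0) (29, 0) (29, 6.1978)]  |A|=258.8898
6. ⊥bis P4·P5 via (16.645,32.72): [(0, 11.6566) (0, 0) (29, 0) (29, 6.1978)]  |A|=258.8898
7. ⊥bis P4·P6 via (21.97,27.04): [(0, 11.6566) (0, 0) (29, 0) (29, 6.1978)]  |A|=258.8898
8. ⊥bis P4·P7 via (14.95,17.745): [(0, 11.6566) (0, 0) (29, 0) (29, 6.1978)]  |A|=258.8898
9. canonical 4-gon: [(0, 11.6566) (0, 0) (29, 0) (29, 6.1978)]
10. shoelace: 258.8898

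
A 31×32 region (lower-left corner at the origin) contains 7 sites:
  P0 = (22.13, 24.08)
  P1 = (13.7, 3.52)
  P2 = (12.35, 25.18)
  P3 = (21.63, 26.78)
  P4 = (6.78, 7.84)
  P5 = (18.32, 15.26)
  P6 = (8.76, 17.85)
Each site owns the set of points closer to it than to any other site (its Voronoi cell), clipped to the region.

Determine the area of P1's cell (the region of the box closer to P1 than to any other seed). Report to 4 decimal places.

1. box [0,31]×[0,32]: [(0, 0) (31, 0) (31, 32) (0, 32)]
2. ⊥bis P1·P0 via (17.915,13.8): [(0, 21.1455) (0, 0) (31, 0) (31, 8.4349)]  |A|=458.4961
3. ⊥bis P1·P2 via (13.025,14.35): [(16.1054, 14.542) (0, 13.5382) (0, 0) (31, 0) (31, 8.4349)]  |A|=397.2369
4. ⊥bis P1·P3 via (17.665,15.15): [(16.1054, 14.542) (0, 13.5382) (0, 0) (31, 0) (31, 8.4349)]  |A|=397.2369
5. ⊥bis P1·P4 via (10.24,5.68): [(16.1054, 14.542) (15.7589, 14.5204) (6.6941, 0) (31, 0) (31, 8.4349)]  |A|=241.9632
6. ⊥bis P1·P5 via (16.01,9.39): [(13.2372, 10.4812) (6.6941, 0) (31, 0) (31, 3.491)]  |A|=158.3821
7. ⊥bis P1·P6 via (11.23,10.685): [(13.2372, 10.4812) (6.6941, 0) (31, 0) (31, 3.491)]  |A|=158.3821
8. canonical 4-gon: [(13.2372, 10.4812) (6.6941, 0) (31, 0) (31, 3.491)]
9. shoelace: 158.3821

Area of P1's cell: 158.3821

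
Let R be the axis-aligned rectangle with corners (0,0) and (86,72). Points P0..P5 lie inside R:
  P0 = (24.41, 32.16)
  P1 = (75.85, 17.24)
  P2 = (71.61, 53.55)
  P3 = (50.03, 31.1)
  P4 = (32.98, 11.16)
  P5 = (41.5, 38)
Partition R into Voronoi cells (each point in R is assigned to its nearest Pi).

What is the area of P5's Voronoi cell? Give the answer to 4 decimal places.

1. box [0,86]×[0,72]: [(0, 0) (86, 0) (86, 72) (0, 72)]
2. ⊥bis P5·P0 via (32.955,35.08): [(44.9425, 0) (86, 0) (86, 72) (20.3387, 72)]  |A|=3841.8756
3. ⊥bis P5·P1 via (58.675,27.62): [(43.8734, 3.1288) (85.4968, 72) (20.3387, 72)]  |A|=2243.7573
4. ⊥bis P5·P2 via (56.555,45.775): [(43.8734, 3.1288) (62.5876, 34.0939) (43.0114, 72) (20.3387, 72)]  |A|=1438.5283
5. ⊥bis P5·P3 via (45.765,34.55): [(36.8867, 23.5744) (55.8887, 47.0652) (43.0114, 72) (20.3387, 72)]  |A|=937.124
6. ⊥bis P5·P4 via (37.24,24.58): [(36.4583, 24.8282) (37.6062, 24.4638) (55.8887, 47.0652) (43.0114, 72) (20.3387, 72)]  |A|=936.4824
7. canonical 5-gon: [(36.4583, 24.8282) (37.6062, 24.4638) (55.8887, 47.0652) (43.0114, 72) (20.3387, 72)]
8. shoelace: 936.4824

Area of P5's cell: 936.4824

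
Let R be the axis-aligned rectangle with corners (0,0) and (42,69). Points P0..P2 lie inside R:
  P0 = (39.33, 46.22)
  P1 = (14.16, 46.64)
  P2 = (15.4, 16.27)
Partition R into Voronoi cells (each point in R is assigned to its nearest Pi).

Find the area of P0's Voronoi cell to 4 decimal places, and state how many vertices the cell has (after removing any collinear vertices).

Area of P0's cell: 658.8915 (4 vertices)

1. box [0,42]×[0,69]: [(0, 0) (42, 0) (42, 69) (0, 69)]
2. ⊥bis P0·P1 via (26.745,46.43): [(25.9702, 0) (42, 0) (42, 69) (27.1216, 69)]  |A|=1066.3309
3. ⊥bis P0·P2 via (27.365,31.245): [(26.5031, 31.9337) (42, 19.5517) (42, 69) (27.1216, 69)]  |A|=658.8915
4. canonical 4-gon: [(26.5031, 31.9337) (42, 19.5517) (42, 69) (27.1216, 69)]
5. shoelace: 658.8915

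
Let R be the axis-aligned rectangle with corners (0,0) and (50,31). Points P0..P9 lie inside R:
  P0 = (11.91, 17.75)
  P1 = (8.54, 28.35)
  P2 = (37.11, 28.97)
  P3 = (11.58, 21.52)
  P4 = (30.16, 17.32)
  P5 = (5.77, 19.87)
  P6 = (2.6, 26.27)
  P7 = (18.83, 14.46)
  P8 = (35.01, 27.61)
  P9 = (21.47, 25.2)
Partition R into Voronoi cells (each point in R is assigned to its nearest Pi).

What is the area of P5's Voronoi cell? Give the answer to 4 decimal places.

Area of P5's cell: 140.1535

1. box [0,50]×[0,31]: [(0, 0) (50, 0) (50, 31) (0, 31)]
2. ⊥bis P5·P0 via (8.84,18.81): [(0, 0) (2.3453, 0) (13.0489, 31) (0, 31)]  |A|=238.6111
3. ⊥bis P5·P1 via (7.155,24.11): [(0, 26.4472) (0, 0) (2.3453, 0) (10.3137, 23.0782)]  |A|=163.4475
4. ⊥bis P5·P2 via (21.44,24.42): [(0, 26.4472) (0, 0) (2.3453, 0) (10.3137, 23.0782)]  |A|=163.4475
5. ⊥bis P5·P3 via (8.675,20.695): [(7.7614, 23.9119) (0, 26.4472) (0, 0) (2.3453, 0) (9.0432, 19.3985)]  |A|=158.222
6. ⊥bis P5·P4 via (17.965,18.595): [(7.7614, 23.9119) (0, 26.4472) (0, 0) (2.3453, 0) (9.0432, 19.3985)]  |A|=158.222
7. ⊥bis P5·P6 via (4.185,23.07): [(7.7614, 23.9119) (6.6306, 24.2813) (0, 20.9971) (0, 0) (2.3453, 0) (9.0432, 19.3985)]  |A|=140.1535
8. ⊥bis P5·P7 via (12.3,17.165): [(7.7614, 23.9119) (6.6306, 24.2813) (0, 20.9971) (0, 0) (2.3453, 0) (9.0432, 19.3985)]  |A|=140.1535
9. ⊥bis P5·P8 via (20.39,23.74): [(7.7614, 23.9119) (6.6306, 24.2813) (0, 20.9971) (0, 0) (2.3453, 0) (9.0432, 19.3985)]  |A|=140.1535
10. ⊥bis P5·P9 via (13.62,22.535): [(7.7614, 23.9119) (6.6306, 24.2813) (0, 20.9971) (0, 0) (2.3453, 0) (9.0432, 19.3985)]  |A|=140.1535
11. canonical 6-gon: [(7.7614, 23.9119) (6.6306, 24.2813) (0, 20.9971) (0, 0) (2.3453, 0) (9.0432, 19.3985)]
12. shoelace: 140.1535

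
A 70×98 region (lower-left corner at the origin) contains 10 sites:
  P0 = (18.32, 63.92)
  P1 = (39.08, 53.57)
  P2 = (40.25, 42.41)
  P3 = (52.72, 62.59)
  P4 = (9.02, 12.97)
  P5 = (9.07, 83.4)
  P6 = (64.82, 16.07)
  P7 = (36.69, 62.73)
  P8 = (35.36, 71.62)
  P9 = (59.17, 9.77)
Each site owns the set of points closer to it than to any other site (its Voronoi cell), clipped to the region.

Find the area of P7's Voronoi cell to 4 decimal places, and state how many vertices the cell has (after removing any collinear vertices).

Area of P7's cell: 165.3698 (4 vertices)

1. box [0,70]×[0,98]: [(0, 0) (70, 0) (70, 98) (0, 98)]
2. ⊥bis P7·P0 via (27.505,63.325): [(23.4028, 0) (70, 0) (70, 98) (29.7512, 98)]  |A|=4255.4507
3. ⊥bis P7·P1 via (37.885,58.15): [(26.9855, 55.3061) (70, 66.5294) (70, 98) (29.7512, 98)]  |A|=1536.034
4. ⊥bis P7·P2 via (38.47,52.57): [(26.9855, 55.3061) (70, 66.5294) (70, 98) (29.7512, 98)]  |A|=1536.034
5. ⊥bis P7·P3 via (44.705,62.66): [(26.9855, 55.3061) (44.6811, 59.9232) (45.0136, 98) (29.7512, 98)]  |A|=661.9329
6. ⊥bis P7·P4 via (22.855,37.85): [(26.9855, 55.3061) (44.6811, 59.9232) (45.0136, 98) (29.7512, 98)]  |A|=661.9329
7. ⊥bis P7·P5 via (22.88,73.065): [(28.634, 80.7537) (26.9855, 55.3061) (44.6811, 59.9232) (45.0136, 98) (41.5406, 98)]  |A|=560.2714
8. ⊥bis P7·P6 via (50.755,39.4): [(28.634, 80.7537) (26.9855, 55.3061) (44.6811, 59.9232) (45.0136, 98) (41.5406, 98)]  |A|=560.2714
9. ⊥bis P7·P8 via (36.025,67.175): [(27.6735, 65.9256) (26.9855, 55.3061) (44.6811, 59.9232) (44.7558, 68.4812)]  |A|=165.3698
10. ⊥bis P7·P9 via (47.93,36.25): [(27.6735, 65.9256) (26.9855, 55.3061) (44.6811, 59.9232) (44.7558, 68.4812)]  |A|=165.3698
11. canonical 4-gon: [(27.6735, 65.9256) (26.9855, 55.3061) (44.6811, 59.9232) (44.7558, 68.4812)]
12. shoelace: 165.3698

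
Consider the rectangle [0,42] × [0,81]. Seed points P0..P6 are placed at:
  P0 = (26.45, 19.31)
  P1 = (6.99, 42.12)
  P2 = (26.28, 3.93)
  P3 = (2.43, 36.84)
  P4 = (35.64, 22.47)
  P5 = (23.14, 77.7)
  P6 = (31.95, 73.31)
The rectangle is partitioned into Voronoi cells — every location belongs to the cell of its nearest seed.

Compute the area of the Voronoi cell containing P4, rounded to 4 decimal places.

Area of P4's cell: 474.9928

1. box [0,42]×[0,81]: [(0, 0) (42, 0) (42, 81) (0, 81)]
2. ⊥bis P4·P0 via (31.045,20.89): [(38.2281, 0) (42, 0) (42, 81) (10.3761, 81)]  |A|=1433.533
3. ⊥bis P4·P1 via (21.315,32.295): [(25.1838, 37.9357) (38.2281, 0) (42, 0) (42, 62.454)]  |A|=596.6658
4. ⊥bis P4·P2 via (30.96,13.2): [(25.1838, 37.9357) (34.2625, 11.5327) (42, 7.6264) (42, 62.454)]  |A|=545.411
5. ⊥bis P4·P3 via (19.035,29.655): [(25.1838, 37.9357) (34.2625, 11.5327) (42, 7.6264) (42, 62.454)]  |A|=545.411
6. ⊥bis P4·P5 via (29.39,50.085): [(34.2748, 51.1906) (25.1838, 37.9357) (34.2625, 11.5327) (42, 7.6264) (42, 52.939)]  |A|=508.658
7. ⊥bis P4·P6 via (33.795,47.89): [(31.9176, 47.7537) (25.1838, 37.9357) (34.2625, 11.5327) (42, 7.6264) (42, 48.4855)]  |A|=474.9928
8. canonical 5-gon: [(31.9176, 47.7537) (25.1838, 37.9357) (34.2625, 11.5327) (42, 7.6264) (42, 48.4855)]
9. shoelace: 474.9928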